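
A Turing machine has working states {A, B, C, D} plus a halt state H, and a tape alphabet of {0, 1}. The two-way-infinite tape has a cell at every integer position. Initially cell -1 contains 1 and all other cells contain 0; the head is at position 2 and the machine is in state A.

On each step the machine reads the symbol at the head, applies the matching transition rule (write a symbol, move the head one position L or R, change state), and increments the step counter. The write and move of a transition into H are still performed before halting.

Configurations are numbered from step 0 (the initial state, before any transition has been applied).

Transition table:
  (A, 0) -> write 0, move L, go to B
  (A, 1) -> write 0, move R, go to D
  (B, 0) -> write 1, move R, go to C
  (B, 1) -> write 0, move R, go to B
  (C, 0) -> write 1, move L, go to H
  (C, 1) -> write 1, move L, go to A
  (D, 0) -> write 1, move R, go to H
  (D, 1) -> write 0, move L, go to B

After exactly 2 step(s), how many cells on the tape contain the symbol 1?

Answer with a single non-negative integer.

Step 1: in state A at pos 2, read 0 -> (A,0)->write 0,move L,goto B. Now: state=B, head=1, tape[-2..3]=010000 (head:    ^)
Step 2: in state B at pos 1, read 0 -> (B,0)->write 1,move R,goto C. Now: state=C, head=2, tape[-2..3]=010100 (head:     ^)
Cells containing 1 after step 2: {-1, 1} -> 2 cell(s)

Answer: 2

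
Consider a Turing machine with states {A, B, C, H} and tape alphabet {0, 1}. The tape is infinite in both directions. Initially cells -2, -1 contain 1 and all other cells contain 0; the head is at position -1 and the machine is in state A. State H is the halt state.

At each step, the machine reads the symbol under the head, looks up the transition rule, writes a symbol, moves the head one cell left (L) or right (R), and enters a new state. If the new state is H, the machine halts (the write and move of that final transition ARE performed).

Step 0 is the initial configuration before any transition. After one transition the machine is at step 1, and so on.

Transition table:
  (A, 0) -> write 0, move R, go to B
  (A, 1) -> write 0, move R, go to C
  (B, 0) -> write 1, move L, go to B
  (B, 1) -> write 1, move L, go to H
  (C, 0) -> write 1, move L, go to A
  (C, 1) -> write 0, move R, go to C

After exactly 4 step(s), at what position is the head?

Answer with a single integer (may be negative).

Step 1: in state A at pos -1, read 1 -> (A,1)->write 0,move R,goto C. Now: state=C, head=0, tape[-3..1]=01000 (head:    ^)
Step 2: in state C at pos 0, read 0 -> (C,0)->write 1,move L,goto A. Now: state=A, head=-1, tape[-3..1]=01010 (head:   ^)
Step 3: in state A at pos -1, read 0 -> (A,0)->write 0,move R,goto B. Now: state=B, head=0, tape[-3..1]=01010 (head:    ^)
Step 4: in state B at pos 0, read 1 -> (B,1)->write 1,move L,goto H. Now: state=H, head=-1, tape[-3..1]=01010 (head:   ^)

Answer: -1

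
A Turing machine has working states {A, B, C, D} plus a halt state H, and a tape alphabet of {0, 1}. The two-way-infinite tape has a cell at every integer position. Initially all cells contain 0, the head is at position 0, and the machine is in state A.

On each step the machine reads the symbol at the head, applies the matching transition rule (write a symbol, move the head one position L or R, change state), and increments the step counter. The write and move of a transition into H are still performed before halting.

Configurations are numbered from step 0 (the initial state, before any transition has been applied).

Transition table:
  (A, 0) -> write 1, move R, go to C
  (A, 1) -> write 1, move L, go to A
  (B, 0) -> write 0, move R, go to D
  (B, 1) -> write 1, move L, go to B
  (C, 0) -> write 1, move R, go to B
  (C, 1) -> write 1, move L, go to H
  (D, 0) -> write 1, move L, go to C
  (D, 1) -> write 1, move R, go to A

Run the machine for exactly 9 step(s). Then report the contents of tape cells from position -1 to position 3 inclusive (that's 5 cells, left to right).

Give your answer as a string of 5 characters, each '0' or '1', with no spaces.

Answer: 01111

Derivation:
Step 1: in state A at pos 0, read 0 -> (A,0)->write 1,move R,goto C. Now: state=C, head=1, tape[-1..2]=0100 (head:   ^)
Step 2: in state C at pos 1, read 0 -> (C,0)->write 1,move R,goto B. Now: state=B, head=2, tape[-1..3]=01100 (head:    ^)
Step 3: in state B at pos 2, read 0 -> (B,0)->write 0,move R,goto D. Now: state=D, head=3, tape[-1..4]=011000 (head:     ^)
Step 4: in state D at pos 3, read 0 -> (D,0)->write 1,move L,goto C. Now: state=C, head=2, tape[-1..4]=011010 (head:    ^)
Step 5: in state C at pos 2, read 0 -> (C,0)->write 1,move R,goto B. Now: state=B, head=3, tape[-1..4]=011110 (head:     ^)
Step 6: in state B at pos 3, read 1 -> (B,1)->write 1,move L,goto B. Now: state=B, head=2, tape[-1..4]=011110 (head:    ^)
Step 7: in state B at pos 2, read 1 -> (B,1)->write 1,move L,goto B. Now: state=B, head=1, tape[-1..4]=011110 (head:   ^)
Step 8: in state B at pos 1, read 1 -> (B,1)->write 1,move L,goto B. Now: state=B, head=0, tape[-1..4]=011110 (head:  ^)
Step 9: in state B at pos 0, read 1 -> (B,1)->write 1,move L,goto B. Now: state=B, head=-1, tape[-2..4]=0011110 (head:  ^)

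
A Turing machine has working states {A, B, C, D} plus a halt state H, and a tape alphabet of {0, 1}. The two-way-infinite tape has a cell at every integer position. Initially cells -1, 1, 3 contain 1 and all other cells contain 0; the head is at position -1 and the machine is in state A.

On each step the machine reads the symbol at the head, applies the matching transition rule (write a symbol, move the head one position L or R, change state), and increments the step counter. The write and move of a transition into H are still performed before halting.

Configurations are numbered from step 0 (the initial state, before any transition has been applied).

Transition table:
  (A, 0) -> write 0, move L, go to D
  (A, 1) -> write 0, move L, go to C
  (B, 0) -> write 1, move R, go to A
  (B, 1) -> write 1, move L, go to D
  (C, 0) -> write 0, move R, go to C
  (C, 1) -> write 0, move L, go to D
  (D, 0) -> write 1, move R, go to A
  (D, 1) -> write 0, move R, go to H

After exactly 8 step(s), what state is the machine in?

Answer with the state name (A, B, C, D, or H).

Answer: H

Derivation:
Step 1: in state A at pos -1, read 1 -> (A,1)->write 0,move L,goto C. Now: state=C, head=-2, tape[-3..4]=00001010 (head:  ^)
Step 2: in state C at pos -2, read 0 -> (C,0)->write 0,move R,goto C. Now: state=C, head=-1, tape[-3..4]=00001010 (head:   ^)
Step 3: in state C at pos -1, read 0 -> (C,0)->write 0,move R,goto C. Now: state=C, head=0, tape[-3..4]=00001010 (head:    ^)
Step 4: in state C at pos 0, read 0 -> (C,0)->write 0,move R,goto C. Now: state=C, head=1, tape[-3..4]=00001010 (head:     ^)
Step 5: in state C at pos 1, read 1 -> (C,1)->write 0,move L,goto D. Now: state=D, head=0, tape[-3..4]=00000010 (head:    ^)
Step 6: in state D at pos 0, read 0 -> (D,0)->write 1,move R,goto A. Now: state=A, head=1, tape[-3..4]=00010010 (head:     ^)
Step 7: in state A at pos 1, read 0 -> (A,0)->write 0,move L,goto D. Now: state=D, head=0, tape[-3..4]=00010010 (head:    ^)
Step 8: in state D at pos 0, read 1 -> (D,1)->write 0,move R,goto H. Now: state=H, head=1, tape[-3..4]=00000010 (head:     ^)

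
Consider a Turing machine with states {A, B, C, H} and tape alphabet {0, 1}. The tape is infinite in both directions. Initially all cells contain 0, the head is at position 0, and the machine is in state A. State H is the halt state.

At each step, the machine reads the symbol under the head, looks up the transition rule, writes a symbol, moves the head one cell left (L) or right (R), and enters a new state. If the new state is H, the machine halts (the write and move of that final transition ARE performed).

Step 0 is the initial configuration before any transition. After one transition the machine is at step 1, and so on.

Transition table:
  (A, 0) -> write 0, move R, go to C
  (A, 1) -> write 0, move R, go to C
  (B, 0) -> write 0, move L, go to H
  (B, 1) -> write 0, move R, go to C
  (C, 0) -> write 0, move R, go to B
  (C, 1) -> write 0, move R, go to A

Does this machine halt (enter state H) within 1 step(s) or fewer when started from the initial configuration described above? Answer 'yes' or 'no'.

Answer: no

Derivation:
Step 1: in state A at pos 0, read 0 -> (A,0)->write 0,move R,goto C. Now: state=C, head=1, tape[-1..2]=0000 (head:   ^)
After 1 step(s): state = C (not H) -> not halted within 1 -> no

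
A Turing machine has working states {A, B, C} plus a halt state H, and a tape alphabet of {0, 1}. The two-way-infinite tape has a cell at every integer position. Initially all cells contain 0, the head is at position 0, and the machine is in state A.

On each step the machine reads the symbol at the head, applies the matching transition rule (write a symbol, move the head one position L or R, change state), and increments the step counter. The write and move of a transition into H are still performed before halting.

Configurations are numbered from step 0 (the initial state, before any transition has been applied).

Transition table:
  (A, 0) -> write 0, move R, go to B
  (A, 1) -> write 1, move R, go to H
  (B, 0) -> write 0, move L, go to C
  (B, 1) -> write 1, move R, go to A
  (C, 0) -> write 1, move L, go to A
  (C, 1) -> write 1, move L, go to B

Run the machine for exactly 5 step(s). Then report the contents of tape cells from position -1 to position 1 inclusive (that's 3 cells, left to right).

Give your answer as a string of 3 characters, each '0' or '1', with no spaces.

Step 1: in state A at pos 0, read 0 -> (A,0)->write 0,move R,goto B. Now: state=B, head=1, tape[-1..2]=0000 (head:   ^)
Step 2: in state B at pos 1, read 0 -> (B,0)->write 0,move L,goto C. Now: state=C, head=0, tape[-1..2]=0000 (head:  ^)
Step 3: in state C at pos 0, read 0 -> (C,0)->write 1,move L,goto A. Now: state=A, head=-1, tape[-2..2]=00100 (head:  ^)
Step 4: in state A at pos -1, read 0 -> (A,0)->write 0,move R,goto B. Now: state=B, head=0, tape[-2..2]=00100 (head:   ^)
Step 5: in state B at pos 0, read 1 -> (B,1)->write 1,move R,goto A. Now: state=A, head=1, tape[-2..2]=00100 (head:    ^)

Answer: 010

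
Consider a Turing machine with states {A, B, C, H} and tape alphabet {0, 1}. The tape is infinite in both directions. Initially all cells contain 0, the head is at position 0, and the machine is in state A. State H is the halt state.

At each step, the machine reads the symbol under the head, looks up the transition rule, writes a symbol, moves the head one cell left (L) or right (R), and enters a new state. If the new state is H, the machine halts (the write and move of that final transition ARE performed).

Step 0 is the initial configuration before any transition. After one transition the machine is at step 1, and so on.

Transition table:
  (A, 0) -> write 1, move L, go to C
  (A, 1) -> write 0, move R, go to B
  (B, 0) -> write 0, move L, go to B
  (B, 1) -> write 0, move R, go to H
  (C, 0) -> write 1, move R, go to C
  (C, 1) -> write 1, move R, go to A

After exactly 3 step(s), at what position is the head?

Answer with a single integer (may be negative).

Answer: 1

Derivation:
Step 1: in state A at pos 0, read 0 -> (A,0)->write 1,move L,goto C. Now: state=C, head=-1, tape[-2..1]=0010 (head:  ^)
Step 2: in state C at pos -1, read 0 -> (C,0)->write 1,move R,goto C. Now: state=C, head=0, tape[-2..1]=0110 (head:   ^)
Step 3: in state C at pos 0, read 1 -> (C,1)->write 1,move R,goto A. Now: state=A, head=1, tape[-2..2]=01100 (head:    ^)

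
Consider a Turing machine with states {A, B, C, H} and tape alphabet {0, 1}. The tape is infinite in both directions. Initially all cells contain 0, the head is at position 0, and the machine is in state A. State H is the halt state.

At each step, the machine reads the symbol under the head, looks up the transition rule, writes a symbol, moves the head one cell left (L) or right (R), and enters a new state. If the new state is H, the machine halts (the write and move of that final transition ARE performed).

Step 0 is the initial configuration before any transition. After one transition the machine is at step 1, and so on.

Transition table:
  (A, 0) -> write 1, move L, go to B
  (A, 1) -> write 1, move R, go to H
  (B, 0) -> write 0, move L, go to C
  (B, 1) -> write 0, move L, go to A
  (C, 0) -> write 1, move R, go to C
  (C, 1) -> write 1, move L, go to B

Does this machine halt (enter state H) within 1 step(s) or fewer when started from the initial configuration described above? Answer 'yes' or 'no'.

Answer: no

Derivation:
Step 1: in state A at pos 0, read 0 -> (A,0)->write 1,move L,goto B. Now: state=B, head=-1, tape[-2..1]=0010 (head:  ^)
After 1 step(s): state = B (not H) -> not halted within 1 -> no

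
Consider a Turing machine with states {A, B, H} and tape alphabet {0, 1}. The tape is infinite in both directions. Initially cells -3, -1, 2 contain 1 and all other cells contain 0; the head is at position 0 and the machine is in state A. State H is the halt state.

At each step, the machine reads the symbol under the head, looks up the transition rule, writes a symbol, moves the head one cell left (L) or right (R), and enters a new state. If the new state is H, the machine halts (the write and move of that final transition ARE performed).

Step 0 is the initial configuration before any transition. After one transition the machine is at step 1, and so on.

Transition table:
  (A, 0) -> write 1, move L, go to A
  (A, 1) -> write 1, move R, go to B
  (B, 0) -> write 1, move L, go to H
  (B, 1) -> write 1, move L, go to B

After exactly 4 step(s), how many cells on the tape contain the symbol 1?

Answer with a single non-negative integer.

Step 1: in state A at pos 0, read 0 -> (A,0)->write 1,move L,goto A. Now: state=A, head=-1, tape[-4..3]=01011010 (head:    ^)
Step 2: in state A at pos -1, read 1 -> (A,1)->write 1,move R,goto B. Now: state=B, head=0, tape[-4..3]=01011010 (head:     ^)
Step 3: in state B at pos 0, read 1 -> (B,1)->write 1,move L,goto B. Now: state=B, head=-1, tape[-4..3]=01011010 (head:    ^)
Step 4: in state B at pos -1, read 1 -> (B,1)->write 1,move L,goto B. Now: state=B, head=-2, tape[-4..3]=01011010 (head:   ^)
Cells containing 1 after step 4: {-3, -1, 0, 2} -> 4 cell(s)

Answer: 4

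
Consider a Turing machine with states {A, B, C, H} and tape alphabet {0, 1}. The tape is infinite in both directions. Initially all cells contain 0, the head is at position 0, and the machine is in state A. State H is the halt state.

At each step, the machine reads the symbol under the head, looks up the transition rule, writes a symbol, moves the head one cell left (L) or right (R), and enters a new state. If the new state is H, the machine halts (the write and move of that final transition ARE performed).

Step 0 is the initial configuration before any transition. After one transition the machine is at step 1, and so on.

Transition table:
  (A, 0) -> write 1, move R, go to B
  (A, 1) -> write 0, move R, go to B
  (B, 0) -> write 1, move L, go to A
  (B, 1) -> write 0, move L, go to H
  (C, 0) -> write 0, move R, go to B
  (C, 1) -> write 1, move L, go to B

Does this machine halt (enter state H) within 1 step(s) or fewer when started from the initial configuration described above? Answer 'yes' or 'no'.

Answer: no

Derivation:
Step 1: in state A at pos 0, read 0 -> (A,0)->write 1,move R,goto B. Now: state=B, head=1, tape[-1..2]=0100 (head:   ^)
After 1 step(s): state = B (not H) -> not halted within 1 -> no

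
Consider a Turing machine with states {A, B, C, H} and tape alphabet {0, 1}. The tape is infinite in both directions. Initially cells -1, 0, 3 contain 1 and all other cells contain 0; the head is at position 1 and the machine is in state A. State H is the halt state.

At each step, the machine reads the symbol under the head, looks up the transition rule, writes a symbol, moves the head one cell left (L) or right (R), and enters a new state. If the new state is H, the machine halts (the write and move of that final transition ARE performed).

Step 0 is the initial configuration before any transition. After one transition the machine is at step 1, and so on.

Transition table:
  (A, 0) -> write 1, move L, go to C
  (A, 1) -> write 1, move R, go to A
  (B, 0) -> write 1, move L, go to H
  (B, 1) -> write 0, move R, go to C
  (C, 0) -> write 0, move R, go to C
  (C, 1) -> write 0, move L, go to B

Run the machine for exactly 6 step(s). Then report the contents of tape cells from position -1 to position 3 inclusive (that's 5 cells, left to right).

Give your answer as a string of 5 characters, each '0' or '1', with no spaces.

Answer: 01001

Derivation:
Step 1: in state A at pos 1, read 0 -> (A,0)->write 1,move L,goto C. Now: state=C, head=0, tape[-2..4]=0111010 (head:   ^)
Step 2: in state C at pos 0, read 1 -> (C,1)->write 0,move L,goto B. Now: state=B, head=-1, tape[-2..4]=0101010 (head:  ^)
Step 3: in state B at pos -1, read 1 -> (B,1)->write 0,move R,goto C. Now: state=C, head=0, tape[-2..4]=0001010 (head:   ^)
Step 4: in state C at pos 0, read 0 -> (C,0)->write 0,move R,goto C. Now: state=C, head=1, tape[-2..4]=0001010 (head:    ^)
Step 5: in state C at pos 1, read 1 -> (C,1)->write 0,move L,goto B. Now: state=B, head=0, tape[-2..4]=0000010 (head:   ^)
Step 6: in state B at pos 0, read 0 -> (B,0)->write 1,move L,goto H. Now: state=H, head=-1, tape[-2..4]=0010010 (head:  ^)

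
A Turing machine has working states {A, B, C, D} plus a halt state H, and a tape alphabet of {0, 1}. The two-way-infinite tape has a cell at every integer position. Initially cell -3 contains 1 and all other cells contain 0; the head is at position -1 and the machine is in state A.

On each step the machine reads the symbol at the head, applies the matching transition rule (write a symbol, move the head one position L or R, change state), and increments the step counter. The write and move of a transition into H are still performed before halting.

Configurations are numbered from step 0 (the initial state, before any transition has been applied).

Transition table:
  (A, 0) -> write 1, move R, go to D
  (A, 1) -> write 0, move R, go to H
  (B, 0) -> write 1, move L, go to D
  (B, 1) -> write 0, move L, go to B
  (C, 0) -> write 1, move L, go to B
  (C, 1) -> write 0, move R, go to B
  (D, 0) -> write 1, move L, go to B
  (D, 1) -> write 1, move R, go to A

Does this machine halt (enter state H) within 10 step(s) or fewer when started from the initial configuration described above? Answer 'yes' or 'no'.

Answer: yes

Derivation:
Step 1: in state A at pos -1, read 0 -> (A,0)->write 1,move R,goto D. Now: state=D, head=0, tape[-4..1]=010100 (head:     ^)
Step 2: in state D at pos 0, read 0 -> (D,0)->write 1,move L,goto B. Now: state=B, head=-1, tape[-4..1]=010110 (head:    ^)
Step 3: in state B at pos -1, read 1 -> (B,1)->write 0,move L,goto B. Now: state=B, head=-2, tape[-4..1]=010010 (head:   ^)
Step 4: in state B at pos -2, read 0 -> (B,0)->write 1,move L,goto D. Now: state=D, head=-3, tape[-4..1]=011010 (head:  ^)
Step 5: in state D at pos -3, read 1 -> (D,1)->write 1,move R,goto A. Now: state=A, head=-2, tape[-4..1]=011010 (head:   ^)
Step 6: in state A at pos -2, read 1 -> (A,1)->write 0,move R,goto H. Now: state=H, head=-1, tape[-4..1]=010010 (head:    ^)
State H reached at step 6; 6 <= 10 -> yes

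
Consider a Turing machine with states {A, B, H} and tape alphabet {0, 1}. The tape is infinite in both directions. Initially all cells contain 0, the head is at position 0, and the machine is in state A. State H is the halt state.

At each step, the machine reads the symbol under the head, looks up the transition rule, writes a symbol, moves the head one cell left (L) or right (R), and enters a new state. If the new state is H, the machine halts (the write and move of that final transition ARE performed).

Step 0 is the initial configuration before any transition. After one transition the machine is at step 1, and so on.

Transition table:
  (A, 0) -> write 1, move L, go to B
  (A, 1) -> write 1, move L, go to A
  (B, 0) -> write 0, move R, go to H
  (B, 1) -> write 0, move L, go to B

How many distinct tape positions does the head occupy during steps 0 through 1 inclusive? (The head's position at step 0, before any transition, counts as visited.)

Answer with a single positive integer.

Step 1: in state A at pos 0, read 0 -> (A,0)->write 1,move L,goto B. Now: state=B, head=-1, tape[-2..1]=0010 (head:  ^)
Head positions at steps 0..1: starting at 0, distinct positions visited = {-1, 0} -> 2 position(s)

Answer: 2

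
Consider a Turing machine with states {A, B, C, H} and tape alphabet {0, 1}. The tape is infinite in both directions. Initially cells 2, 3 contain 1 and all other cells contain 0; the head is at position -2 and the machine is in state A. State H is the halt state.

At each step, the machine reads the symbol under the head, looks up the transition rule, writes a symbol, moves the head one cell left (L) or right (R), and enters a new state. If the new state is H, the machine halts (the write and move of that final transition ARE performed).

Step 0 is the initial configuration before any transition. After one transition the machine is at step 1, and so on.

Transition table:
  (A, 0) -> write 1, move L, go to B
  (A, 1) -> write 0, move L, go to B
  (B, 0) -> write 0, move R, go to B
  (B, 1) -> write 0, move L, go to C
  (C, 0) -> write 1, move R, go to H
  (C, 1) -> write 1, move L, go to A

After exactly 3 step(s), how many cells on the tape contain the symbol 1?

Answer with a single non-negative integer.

Answer: 2

Derivation:
Step 1: in state A at pos -2, read 0 -> (A,0)->write 1,move L,goto B. Now: state=B, head=-3, tape[-4..4]=001000110 (head:  ^)
Step 2: in state B at pos -3, read 0 -> (B,0)->write 0,move R,goto B. Now: state=B, head=-2, tape[-4..4]=001000110 (head:   ^)
Step 3: in state B at pos -2, read 1 -> (B,1)->write 0,move L,goto C. Now: state=C, head=-3, tape[-4..4]=000000110 (head:  ^)
Cells containing 1 after step 3: {2, 3} -> 2 cell(s)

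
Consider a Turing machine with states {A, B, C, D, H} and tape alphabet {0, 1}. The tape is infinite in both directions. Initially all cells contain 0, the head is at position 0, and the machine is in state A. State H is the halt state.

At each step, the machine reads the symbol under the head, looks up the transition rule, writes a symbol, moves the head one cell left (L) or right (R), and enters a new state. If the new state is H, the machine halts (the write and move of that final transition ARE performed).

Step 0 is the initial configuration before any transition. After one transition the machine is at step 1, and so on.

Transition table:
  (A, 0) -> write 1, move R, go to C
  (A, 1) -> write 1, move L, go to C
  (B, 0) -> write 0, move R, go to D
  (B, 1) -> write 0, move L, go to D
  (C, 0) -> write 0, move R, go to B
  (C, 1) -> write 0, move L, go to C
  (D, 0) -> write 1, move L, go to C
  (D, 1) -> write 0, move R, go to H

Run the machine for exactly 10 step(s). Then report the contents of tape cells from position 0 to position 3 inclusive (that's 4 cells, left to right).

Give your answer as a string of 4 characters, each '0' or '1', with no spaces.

Answer: 1100

Derivation:
Step 1: in state A at pos 0, read 0 -> (A,0)->write 1,move R,goto C. Now: state=C, head=1, tape[-1..2]=0100 (head:   ^)
Step 2: in state C at pos 1, read 0 -> (C,0)->write 0,move R,goto B. Now: state=B, head=2, tape[-1..3]=01000 (head:    ^)
Step 3: in state B at pos 2, read 0 -> (B,0)->write 0,move R,goto D. Now: state=D, head=3, tape[-1..4]=010000 (head:     ^)
Step 4: in state D at pos 3, read 0 -> (D,0)->write 1,move L,goto C. Now: state=C, head=2, tape[-1..4]=010010 (head:    ^)
Step 5: in state C at pos 2, read 0 -> (C,0)->write 0,move R,goto B. Now: state=B, head=3, tape[-1..4]=010010 (head:     ^)
Step 6: in state B at pos 3, read 1 -> (B,1)->write 0,move L,goto D. Now: state=D, head=2, tape[-1..4]=010000 (head:    ^)
Step 7: in state D at pos 2, read 0 -> (D,0)->write 1,move L,goto C. Now: state=C, head=1, tape[-1..4]=010100 (head:   ^)
Step 8: in state C at pos 1, read 0 -> (C,0)->write 0,move R,goto B. Now: state=B, head=2, tape[-1..4]=010100 (head:    ^)
Step 9: in state B at pos 2, read 1 -> (B,1)->write 0,move L,goto D. Now: state=D, head=1, tape[-1..4]=010000 (head:   ^)
Step 10: in state D at pos 1, read 0 -> (D,0)->write 1,move L,goto C. Now: state=C, head=0, tape[-1..4]=011000 (head:  ^)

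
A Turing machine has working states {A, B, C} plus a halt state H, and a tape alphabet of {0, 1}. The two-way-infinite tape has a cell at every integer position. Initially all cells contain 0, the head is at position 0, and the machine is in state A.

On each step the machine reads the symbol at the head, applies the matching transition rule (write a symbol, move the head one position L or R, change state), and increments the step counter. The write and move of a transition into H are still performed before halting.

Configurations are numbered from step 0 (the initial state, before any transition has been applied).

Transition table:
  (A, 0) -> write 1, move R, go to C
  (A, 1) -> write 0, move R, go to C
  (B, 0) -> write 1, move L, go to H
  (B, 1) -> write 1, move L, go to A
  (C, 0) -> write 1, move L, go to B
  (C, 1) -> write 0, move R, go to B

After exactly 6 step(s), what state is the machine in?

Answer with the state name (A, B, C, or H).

Answer: A

Derivation:
Step 1: in state A at pos 0, read 0 -> (A,0)->write 1,move R,goto C. Now: state=C, head=1, tape[-1..2]=0100 (head:   ^)
Step 2: in state C at pos 1, read 0 -> (C,0)->write 1,move L,goto B. Now: state=B, head=0, tape[-1..2]=0110 (head:  ^)
Step 3: in state B at pos 0, read 1 -> (B,1)->write 1,move L,goto A. Now: state=A, head=-1, tape[-2..2]=00110 (head:  ^)
Step 4: in state A at pos -1, read 0 -> (A,0)->write 1,move R,goto C. Now: state=C, head=0, tape[-2..2]=01110 (head:   ^)
Step 5: in state C at pos 0, read 1 -> (C,1)->write 0,move R,goto B. Now: state=B, head=1, tape[-2..2]=01010 (head:    ^)
Step 6: in state B at pos 1, read 1 -> (B,1)->write 1,move L,goto A. Now: state=A, head=0, tape[-2..2]=01010 (head:   ^)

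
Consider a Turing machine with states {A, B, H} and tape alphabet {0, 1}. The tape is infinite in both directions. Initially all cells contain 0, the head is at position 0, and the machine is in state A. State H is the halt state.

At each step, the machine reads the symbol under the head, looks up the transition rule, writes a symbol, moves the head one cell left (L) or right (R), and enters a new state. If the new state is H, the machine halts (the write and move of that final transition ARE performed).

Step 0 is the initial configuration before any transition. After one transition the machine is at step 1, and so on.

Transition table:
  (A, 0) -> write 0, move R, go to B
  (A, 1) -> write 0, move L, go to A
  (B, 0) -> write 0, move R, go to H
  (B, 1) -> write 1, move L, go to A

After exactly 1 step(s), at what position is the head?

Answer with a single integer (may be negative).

Answer: 1

Derivation:
Step 1: in state A at pos 0, read 0 -> (A,0)->write 0,move R,goto B. Now: state=B, head=1, tape[-1..2]=0000 (head:   ^)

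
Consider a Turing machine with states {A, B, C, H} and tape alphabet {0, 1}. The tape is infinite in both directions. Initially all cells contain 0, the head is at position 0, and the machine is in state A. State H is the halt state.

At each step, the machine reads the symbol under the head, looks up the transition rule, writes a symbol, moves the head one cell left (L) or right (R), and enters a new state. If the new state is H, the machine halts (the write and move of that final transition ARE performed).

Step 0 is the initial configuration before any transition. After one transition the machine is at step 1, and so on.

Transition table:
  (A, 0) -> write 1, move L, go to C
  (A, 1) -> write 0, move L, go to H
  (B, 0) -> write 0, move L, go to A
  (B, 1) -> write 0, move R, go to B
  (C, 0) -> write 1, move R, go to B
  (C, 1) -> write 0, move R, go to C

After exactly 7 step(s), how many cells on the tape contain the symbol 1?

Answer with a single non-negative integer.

Step 1: in state A at pos 0, read 0 -> (A,0)->write 1,move L,goto C. Now: state=C, head=-1, tape[-2..1]=0010 (head:  ^)
Step 2: in state C at pos -1, read 0 -> (C,0)->write 1,move R,goto B. Now: state=B, head=0, tape[-2..1]=0110 (head:   ^)
Step 3: in state B at pos 0, read 1 -> (B,1)->write 0,move R,goto B. Now: state=B, head=1, tape[-2..2]=01000 (head:    ^)
Step 4: in state B at pos 1, read 0 -> (B,0)->write 0,move L,goto A. Now: state=A, head=0, tape[-2..2]=01000 (head:   ^)
Step 5: in state A at pos 0, read 0 -> (A,0)->write 1,move L,goto C. Now: state=C, head=-1, tape[-2..2]=01100 (head:  ^)
Step 6: in state C at pos -1, read 1 -> (C,1)->write 0,move R,goto C. Now: state=C, head=0, tape[-2..2]=00100 (head:   ^)
Step 7: in state C at pos 0, read 1 -> (C,1)->write 0,move R,goto C. Now: state=C, head=1, tape[-2..2]=00000 (head:    ^)
No cell contains 1 after step 7 -> 0 cell(s)

Answer: 0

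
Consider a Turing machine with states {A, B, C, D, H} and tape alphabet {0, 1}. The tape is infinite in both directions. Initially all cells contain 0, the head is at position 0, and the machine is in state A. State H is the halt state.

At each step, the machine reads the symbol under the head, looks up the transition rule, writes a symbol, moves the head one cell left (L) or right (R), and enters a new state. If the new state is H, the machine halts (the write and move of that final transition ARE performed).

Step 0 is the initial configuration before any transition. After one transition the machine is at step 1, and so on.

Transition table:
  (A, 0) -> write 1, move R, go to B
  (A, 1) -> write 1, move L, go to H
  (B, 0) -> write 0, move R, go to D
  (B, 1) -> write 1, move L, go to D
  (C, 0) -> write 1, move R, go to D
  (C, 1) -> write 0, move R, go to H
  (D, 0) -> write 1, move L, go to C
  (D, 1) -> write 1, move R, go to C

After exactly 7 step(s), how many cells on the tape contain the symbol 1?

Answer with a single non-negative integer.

Step 1: in state A at pos 0, read 0 -> (A,0)->write 1,move R,goto B. Now: state=B, head=1, tape[-1..2]=0100 (head:   ^)
Step 2: in state B at pos 1, read 0 -> (B,0)->write 0,move R,goto D. Now: state=D, head=2, tape[-1..3]=01000 (head:    ^)
Step 3: in state D at pos 2, read 0 -> (D,0)->write 1,move L,goto C. Now: state=C, head=1, tape[-1..3]=01010 (head:   ^)
Step 4: in state C at pos 1, read 0 -> (C,0)->write 1,move R,goto D. Now: state=D, head=2, tape[-1..3]=01110 (head:    ^)
Step 5: in state D at pos 2, read 1 -> (D,1)->write 1,move R,goto C. Now: state=C, head=3, tape[-1..4]=011100 (head:     ^)
Step 6: in state C at pos 3, read 0 -> (C,0)->write 1,move R,goto D. Now: state=D, head=4, tape[-1..5]=0111100 (head:      ^)
Step 7: in state D at pos 4, read 0 -> (D,0)->write 1,move L,goto C. Now: state=C, head=3, tape[-1..5]=0111110 (head:     ^)
Cells containing 1 after step 7: {0, 1, 2, 3, 4} -> 5 cell(s)

Answer: 5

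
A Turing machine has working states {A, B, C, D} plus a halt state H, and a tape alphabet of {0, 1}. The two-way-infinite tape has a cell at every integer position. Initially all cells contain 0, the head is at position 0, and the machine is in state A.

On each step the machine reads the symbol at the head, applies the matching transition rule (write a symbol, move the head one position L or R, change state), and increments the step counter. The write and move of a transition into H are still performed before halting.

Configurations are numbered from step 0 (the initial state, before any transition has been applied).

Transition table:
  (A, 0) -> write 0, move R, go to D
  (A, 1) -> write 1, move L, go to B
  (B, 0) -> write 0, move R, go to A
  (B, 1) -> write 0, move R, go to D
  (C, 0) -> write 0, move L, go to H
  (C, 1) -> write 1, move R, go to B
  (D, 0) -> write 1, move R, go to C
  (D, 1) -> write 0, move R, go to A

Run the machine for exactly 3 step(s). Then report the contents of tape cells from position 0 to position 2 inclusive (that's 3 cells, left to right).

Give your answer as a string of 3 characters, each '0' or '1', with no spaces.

Step 1: in state A at pos 0, read 0 -> (A,0)->write 0,move R,goto D. Now: state=D, head=1, tape[-1..2]=0000 (head:   ^)
Step 2: in state D at pos 1, read 0 -> (D,0)->write 1,move R,goto C. Now: state=C, head=2, tape[-1..3]=00100 (head:    ^)
Step 3: in state C at pos 2, read 0 -> (C,0)->write 0,move L,goto H. Now: state=H, head=1, tape[-1..3]=00100 (head:   ^)

Answer: 010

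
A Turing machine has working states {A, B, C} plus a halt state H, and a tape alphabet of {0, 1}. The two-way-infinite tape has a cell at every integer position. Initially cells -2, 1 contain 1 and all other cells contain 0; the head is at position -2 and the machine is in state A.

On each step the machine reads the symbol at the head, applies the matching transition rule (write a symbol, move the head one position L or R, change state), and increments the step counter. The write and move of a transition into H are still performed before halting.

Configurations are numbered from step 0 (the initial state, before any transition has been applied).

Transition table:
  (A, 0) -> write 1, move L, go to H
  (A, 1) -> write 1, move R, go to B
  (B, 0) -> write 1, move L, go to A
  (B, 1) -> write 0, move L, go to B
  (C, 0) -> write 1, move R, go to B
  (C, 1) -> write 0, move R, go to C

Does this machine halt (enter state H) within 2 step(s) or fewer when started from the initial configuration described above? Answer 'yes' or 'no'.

Step 1: in state A at pos -2, read 1 -> (A,1)->write 1,move R,goto B. Now: state=B, head=-1, tape[-3..2]=010010 (head:   ^)
Step 2: in state B at pos -1, read 0 -> (B,0)->write 1,move L,goto A. Now: state=A, head=-2, tape[-3..2]=011010 (head:  ^)
After 2 step(s): state = A (not H) -> not halted within 2 -> no

Answer: no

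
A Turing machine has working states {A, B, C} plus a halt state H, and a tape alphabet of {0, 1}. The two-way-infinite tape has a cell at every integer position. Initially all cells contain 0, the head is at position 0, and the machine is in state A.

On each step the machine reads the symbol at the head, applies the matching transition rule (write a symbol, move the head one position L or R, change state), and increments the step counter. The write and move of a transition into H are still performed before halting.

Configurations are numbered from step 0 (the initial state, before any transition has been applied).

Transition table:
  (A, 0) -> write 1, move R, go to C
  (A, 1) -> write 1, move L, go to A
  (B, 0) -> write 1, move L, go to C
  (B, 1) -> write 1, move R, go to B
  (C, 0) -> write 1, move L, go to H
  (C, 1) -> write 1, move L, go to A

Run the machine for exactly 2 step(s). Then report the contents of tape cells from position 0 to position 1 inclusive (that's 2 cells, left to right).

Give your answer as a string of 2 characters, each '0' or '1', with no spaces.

Answer: 11

Derivation:
Step 1: in state A at pos 0, read 0 -> (A,0)->write 1,move R,goto C. Now: state=C, head=1, tape[-1..2]=0100 (head:   ^)
Step 2: in state C at pos 1, read 0 -> (C,0)->write 1,move L,goto H. Now: state=H, head=0, tape[-1..2]=0110 (head:  ^)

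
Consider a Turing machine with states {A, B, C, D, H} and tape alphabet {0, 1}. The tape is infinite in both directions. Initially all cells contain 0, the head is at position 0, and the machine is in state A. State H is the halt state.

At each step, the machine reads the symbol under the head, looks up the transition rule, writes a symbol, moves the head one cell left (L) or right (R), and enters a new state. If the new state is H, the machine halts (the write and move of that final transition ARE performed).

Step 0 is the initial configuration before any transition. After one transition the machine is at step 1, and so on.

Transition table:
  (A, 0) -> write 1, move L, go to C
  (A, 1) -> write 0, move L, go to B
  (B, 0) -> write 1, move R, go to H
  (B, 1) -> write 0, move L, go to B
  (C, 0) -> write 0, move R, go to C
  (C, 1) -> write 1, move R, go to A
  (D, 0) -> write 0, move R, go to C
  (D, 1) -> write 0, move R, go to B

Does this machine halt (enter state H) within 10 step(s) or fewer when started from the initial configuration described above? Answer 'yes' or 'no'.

Step 1: in state A at pos 0, read 0 -> (A,0)->write 1,move L,goto C. Now: state=C, head=-1, tape[-2..1]=0010 (head:  ^)
Step 2: in state C at pos -1, read 0 -> (C,0)->write 0,move R,goto C. Now: state=C, head=0, tape[-2..1]=0010 (head:   ^)
Step 3: in state C at pos 0, read 1 -> (C,1)->write 1,move R,goto A. Now: state=A, head=1, tape[-2..2]=00100 (head:    ^)
Step 4: in state A at pos 1, read 0 -> (A,0)->write 1,move L,goto C. Now: state=C, head=0, tape[-2..2]=00110 (head:   ^)
Step 5: in state C at pos 0, read 1 -> (C,1)->write 1,move R,goto A. Now: state=A, head=1, tape[-2..2]=00110 (head:    ^)
Step 6: in state A at pos 1, read 1 -> (A,1)->write 0,move L,goto B. Now: state=B, head=0, tape[-2..2]=00100 (head:   ^)
Step 7: in state B at pos 0, read 1 -> (B,1)->write 0,move L,goto B. Now: state=B, head=-1, tape[-2..2]=00000 (head:  ^)
Step 8: in state B at pos -1, read 0 -> (B,0)->write 1,move R,goto H. Now: state=H, head=0, tape[-2..2]=01000 (head:   ^)
State H reached at step 8; 8 <= 10 -> yes

Answer: yes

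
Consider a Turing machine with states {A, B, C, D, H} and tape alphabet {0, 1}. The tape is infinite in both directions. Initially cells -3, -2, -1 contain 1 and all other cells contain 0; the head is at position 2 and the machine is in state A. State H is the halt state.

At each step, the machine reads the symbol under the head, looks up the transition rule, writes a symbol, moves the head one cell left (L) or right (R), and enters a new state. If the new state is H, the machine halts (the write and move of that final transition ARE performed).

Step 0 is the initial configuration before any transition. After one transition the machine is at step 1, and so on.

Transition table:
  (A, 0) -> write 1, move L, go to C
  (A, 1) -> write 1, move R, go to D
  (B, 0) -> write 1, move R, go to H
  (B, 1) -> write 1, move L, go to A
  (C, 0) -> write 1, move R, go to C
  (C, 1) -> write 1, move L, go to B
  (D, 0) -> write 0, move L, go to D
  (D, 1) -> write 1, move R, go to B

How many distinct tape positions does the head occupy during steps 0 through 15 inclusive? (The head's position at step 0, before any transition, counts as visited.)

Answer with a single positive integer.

Step 1: in state A at pos 2, read 0 -> (A,0)->write 1,move L,goto C. Now: state=C, head=1, tape[-4..3]=01110010 (head:      ^)
Step 2: in state C at pos 1, read 0 -> (C,0)->write 1,move R,goto C. Now: state=C, head=2, tape[-4..3]=01110110 (head:       ^)
Step 3: in state C at pos 2, read 1 -> (C,1)->write 1,move L,goto B. Now: state=B, head=1, tape[-4..3]=01110110 (head:      ^)
Step 4: in state B at pos 1, read 1 -> (B,1)->write 1,move L,goto A. Now: state=A, head=0, tape[-4..3]=01110110 (head:     ^)
Step 5: in state A at pos 0, read 0 -> (A,0)->write 1,move L,goto C. Now: state=C, head=-1, tape[-4..3]=01111110 (head:    ^)
Step 6: in state C at pos -1, read 1 -> (C,1)->write 1,move L,goto B. Now: state=B, head=-2, tape[-4..3]=01111110 (head:   ^)
Step 7: in state B at pos -2, read 1 -> (B,1)->write 1,move L,goto A. Now: state=A, head=-3, tape[-4..3]=01111110 (head:  ^)
Step 8: in state A at pos -3, read 1 -> (A,1)->write 1,move R,goto D. Now: state=D, head=-2, tape[-4..3]=01111110 (head:   ^)
Step 9: in state D at pos -2, read 1 -> (D,1)->write 1,move R,goto B. Now: state=B, head=-1, tape[-4..3]=01111110 (head:    ^)
Step 10: in state B at pos -1, read 1 -> (B,1)->write 1,move L,goto A. Now: state=A, head=-2, tape[-4..3]=01111110 (head:   ^)
Step 11: in state A at pos -2, read 1 -> (A,1)->write 1,move R,goto D. Now: state=D, head=-1, tape[-4..3]=01111110 (head:    ^)
Step 12: in state D at pos -1, read 1 -> (D,1)->write 1,move R,goto B. Now: state=B, head=0, tape[-4..3]=01111110 (head:     ^)
Step 13: in state B at pos 0, read 1 -> (B,1)->write 1,move L,goto A. Now: state=A, head=-1, tape[-4..3]=01111110 (head:    ^)
Step 14: in state A at pos -1, read 1 -> (A,1)->write 1,move R,goto D. Now: state=D, head=0, tape[-4..3]=01111110 (head:     ^)
Step 15: in state D at pos 0, read 1 -> (D,1)->write 1,move R,goto B. Now: state=B, head=1, tape[-4..3]=01111110 (head:      ^)
Head positions at steps 0..15: starting at 2, distinct positions visited = {-3, -2, -1, 0, 1, 2} -> 6 position(s)

Answer: 6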